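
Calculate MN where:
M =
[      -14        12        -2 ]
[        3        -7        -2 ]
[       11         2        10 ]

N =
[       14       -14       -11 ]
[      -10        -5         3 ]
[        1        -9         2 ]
MN =
[     -318       154       186 ]
[      110        11       -58 ]
[      144      -254       -95 ]

Matrix multiplication: (MN)[i][j] = sum over k of M[i][k] * N[k][j].
  (MN)[0][0] = (-14)*(14) + (12)*(-10) + (-2)*(1) = -318
  (MN)[0][1] = (-14)*(-14) + (12)*(-5) + (-2)*(-9) = 154
  (MN)[0][2] = (-14)*(-11) + (12)*(3) + (-2)*(2) = 186
  (MN)[1][0] = (3)*(14) + (-7)*(-10) + (-2)*(1) = 110
  (MN)[1][1] = (3)*(-14) + (-7)*(-5) + (-2)*(-9) = 11
  (MN)[1][2] = (3)*(-11) + (-7)*(3) + (-2)*(2) = -58
  (MN)[2][0] = (11)*(14) + (2)*(-10) + (10)*(1) = 144
  (MN)[2][1] = (11)*(-14) + (2)*(-5) + (10)*(-9) = -254
  (MN)[2][2] = (11)*(-11) + (2)*(3) + (10)*(2) = -95
MN =
[     -318       154       186 ]
[      110        11       -58 ]
[      144      -254       -95 ]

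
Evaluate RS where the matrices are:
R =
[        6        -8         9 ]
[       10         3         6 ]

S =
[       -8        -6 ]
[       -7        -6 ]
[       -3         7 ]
RS =
[      -19        75 ]
[     -119       -36 ]

Matrix multiplication: (RS)[i][j] = sum over k of R[i][k] * S[k][j].
  (RS)[0][0] = (6)*(-8) + (-8)*(-7) + (9)*(-3) = -19
  (RS)[0][1] = (6)*(-6) + (-8)*(-6) + (9)*(7) = 75
  (RS)[1][0] = (10)*(-8) + (3)*(-7) + (6)*(-3) = -119
  (RS)[1][1] = (10)*(-6) + (3)*(-6) + (6)*(7) = -36
RS =
[      -19        75 ]
[     -119       -36 ]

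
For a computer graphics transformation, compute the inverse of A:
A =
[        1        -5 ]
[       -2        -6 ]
det(A) = -16
A⁻¹ =
[      3/8     -5/16 ]
[     -1/8     -1/16 ]

For a 2×2 matrix A = [[a, b], [c, d]] with det(A) ≠ 0, A⁻¹ = (1/det(A)) * [[d, -b], [-c, a]].
det(A) = (1)*(-6) - (-5)*(-2) = -6 - 10 = -16.
A⁻¹ = (1/-16) * [[-6, 5], [2, 1]].
Dividing each entry by -16 and reducing:
A⁻¹ =
[      3/8     -5/16 ]
[     -1/8     -1/16 ]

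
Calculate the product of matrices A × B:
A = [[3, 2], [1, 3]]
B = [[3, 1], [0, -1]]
[[9, 1], [3, -2]]

Matrix multiplication:
C[0][0] = 3×3 + 2×0 = 9
C[0][1] = 3×1 + 2×-1 = 1
C[1][0] = 1×3 + 3×0 = 3
C[1][1] = 1×1 + 3×-1 = -2
Result: [[9, 1], [3, -2]]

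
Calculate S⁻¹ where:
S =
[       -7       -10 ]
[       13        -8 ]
det(S) = 186
S⁻¹ =
[    -4/93      5/93 ]
[  -13/186    -7/186 ]

For a 2×2 matrix S = [[a, b], [c, d]] with det(S) ≠ 0, S⁻¹ = (1/det(S)) * [[d, -b], [-c, a]].
det(S) = (-7)*(-8) - (-10)*(13) = 56 + 130 = 186.
S⁻¹ = (1/186) * [[-8, 10], [-13, -7]].
Dividing each entry by 186 and reducing:
S⁻¹ =
[    -4/93      5/93 ]
[  -13/186    -7/186 ]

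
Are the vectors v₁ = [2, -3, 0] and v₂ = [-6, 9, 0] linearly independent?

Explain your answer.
No, linearly dependent (v₂ = -3·v₁)

Check whether there is a scalar k with v₂ = k·v₁.
Comparing components, k = -3 satisfies -3·[2, -3, 0] = [-6, 9, 0].
Since v₂ is a scalar multiple of v₁, the two vectors are linearly dependent.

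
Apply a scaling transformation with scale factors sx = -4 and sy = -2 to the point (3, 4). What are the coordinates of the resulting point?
(-12, -8)

Scaling matrix:
[[-4, 0], [0, -2]]
Result: (3 × -4, 4 × -2) = (-12, -8)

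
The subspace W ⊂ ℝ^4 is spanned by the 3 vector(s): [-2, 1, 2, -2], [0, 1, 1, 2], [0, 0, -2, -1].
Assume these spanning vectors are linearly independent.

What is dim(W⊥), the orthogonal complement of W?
dim(W⊥) = 1

For any subspace W of ℝ^n, dim(W) + dim(W⊥) = n (the whole-space dimension).
Here the given 3 vectors are linearly independent, so dim(W) = 3.
Thus dim(W⊥) = n - dim(W) = 4 - 3 = 1.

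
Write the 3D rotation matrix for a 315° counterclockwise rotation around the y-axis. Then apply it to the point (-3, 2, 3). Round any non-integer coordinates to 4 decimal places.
R = [[√2/2, 0, -√2/2], [0, 1, 0], [√2/2, 0, √2/2]]; R·(-3, 2, 3) = (-4.2426, 2.0000, 0.0000)

Rotation matrix for 315° around y-axis:
cos(315°) = √2/2, sin(315°) = -√2/2
R = [[√2/2, 0, -√2/2], [0, 1, 0], [√2/2, 0, √2/2]]
Apply to (-3, 2, 3): R·[-3, 2, 3]ᵀ = (-4.2426, 2.0000, 0.0000)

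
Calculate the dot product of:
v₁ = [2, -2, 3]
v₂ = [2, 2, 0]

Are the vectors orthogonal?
0, Yes

The dot product is the sum of products of corresponding components.
v₁·v₂ = (2)*(2) + (-2)*(2) + (3)*(0) = 4 - 4 + 0 = 0.
Two vectors are orthogonal iff their dot product is 0; here the dot product is 0, so the vectors are orthogonal.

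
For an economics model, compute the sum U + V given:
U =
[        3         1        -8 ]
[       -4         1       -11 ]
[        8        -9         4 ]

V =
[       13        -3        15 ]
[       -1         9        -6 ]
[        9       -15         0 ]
U + V =
[       16        -2         7 ]
[       -5        10       -17 ]
[       17       -24         4 ]

Matrix addition is elementwise: (U+V)[i][j] = U[i][j] + V[i][j].
  (U+V)[0][0] = (3) + (13) = 16
  (U+V)[0][1] = (1) + (-3) = -2
  (U+V)[0][2] = (-8) + (15) = 7
  (U+V)[1][0] = (-4) + (-1) = -5
  (U+V)[1][1] = (1) + (9) = 10
  (U+V)[1][2] = (-11) + (-6) = -17
  (U+V)[2][0] = (8) + (9) = 17
  (U+V)[2][1] = (-9) + (-15) = -24
  (U+V)[2][2] = (4) + (0) = 4
U + V =
[       16        -2         7 ]
[       -5        10       -17 ]
[       17       -24         4 ]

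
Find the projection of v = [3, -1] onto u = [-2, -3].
[6/13, 9/13]

The projection of v onto u is proj_u(v) = ((v·u) / (u·u)) · u.
v·u = (3)*(-2) + (-1)*(-3) = -3.
u·u = (-2)*(-2) + (-3)*(-3) = 13.
coefficient = -3 / 13 = -3/13.
proj_u(v) = -3/13 · [-2, -3] = [6/13, 9/13].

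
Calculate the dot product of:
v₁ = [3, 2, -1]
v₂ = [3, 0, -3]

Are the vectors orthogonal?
12, No

The dot product is the sum of products of corresponding components.
v₁·v₂ = (3)*(3) + (2)*(0) + (-1)*(-3) = 9 + 0 + 3 = 12.
Two vectors are orthogonal iff their dot product is 0; here the dot product is 12, so the vectors are not orthogonal.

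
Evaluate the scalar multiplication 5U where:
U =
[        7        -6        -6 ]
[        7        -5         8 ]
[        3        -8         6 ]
5U =
[       35       -30       -30 ]
[       35       -25        40 ]
[       15       -40        30 ]

Scalar multiplication is elementwise: (5U)[i][j] = 5 * U[i][j].
  (5U)[0][0] = 5 * (7) = 35
  (5U)[0][1] = 5 * (-6) = -30
  (5U)[0][2] = 5 * (-6) = -30
  (5U)[1][0] = 5 * (7) = 35
  (5U)[1][1] = 5 * (-5) = -25
  (5U)[1][2] = 5 * (8) = 40
  (5U)[2][0] = 5 * (3) = 15
  (5U)[2][1] = 5 * (-8) = -40
  (5U)[2][2] = 5 * (6) = 30
5U =
[       35       -30       -30 ]
[       35       -25        40 ]
[       15       -40        30 ]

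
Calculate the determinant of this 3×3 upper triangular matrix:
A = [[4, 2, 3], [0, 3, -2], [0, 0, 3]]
36

The determinant of a triangular matrix is the product of its diagonal entries (the off-diagonal entries above the diagonal do not affect it).
det(A) = (4) * (3) * (3) = 36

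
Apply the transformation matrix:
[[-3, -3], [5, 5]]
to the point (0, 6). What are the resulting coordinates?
(-18, 30)

Matrix multiplication:
[[-3, -3], [5, 5]] × [0, 6]ᵀ
= [-3×0 + -3×6, 5×0 + 5×6]ᵀ
= [-18.0000, 30.0000]ᵀ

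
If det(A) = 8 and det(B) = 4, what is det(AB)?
32

Use the multiplicative property of determinants: det(AB) = det(A)*det(B).
det(AB) = (8)*(4) = 32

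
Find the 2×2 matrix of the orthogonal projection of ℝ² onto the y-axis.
[[0, 0], [0, 1]]

The orthogonal projection onto the line spanned by a nonzero vector u = (a, b) has matrix P = (u uᵀ) / (uᵀ u) = (1/(a² + b²)) · [[a², ab], [ab, b²]].
Here u = (0, 1), so a² + b² = 0 + 1 = 1.
P = (1/1) · [[0, 0], [0, 1]] = [[0, 0], [0, 1]].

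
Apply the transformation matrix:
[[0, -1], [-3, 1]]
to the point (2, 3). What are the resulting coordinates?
(-3, -3)

Matrix multiplication:
[[0, -1], [-3, 1]] × [2, 3]ᵀ
= [0×2 + -1×3, -3×2 + 1×3]ᵀ
= [-3.0000, -3.0000]ᵀ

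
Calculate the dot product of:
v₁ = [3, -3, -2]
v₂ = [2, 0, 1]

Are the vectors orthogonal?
4, No

The dot product is the sum of products of corresponding components.
v₁·v₂ = (3)*(2) + (-3)*(0) + (-2)*(1) = 6 + 0 - 2 = 4.
Two vectors are orthogonal iff their dot product is 0; here the dot product is 4, so the vectors are not orthogonal.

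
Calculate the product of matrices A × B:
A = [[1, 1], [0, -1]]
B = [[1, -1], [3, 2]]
[[4, 1], [-3, -2]]

Matrix multiplication:
C[0][0] = 1×1 + 1×3 = 4
C[0][1] = 1×-1 + 1×2 = 1
C[1][0] = 0×1 + -1×3 = -3
C[1][1] = 0×-1 + -1×2 = -2
Result: [[4, 1], [-3, -2]]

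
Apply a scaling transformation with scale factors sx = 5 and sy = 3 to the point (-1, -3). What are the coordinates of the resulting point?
(-5, -9)

Scaling matrix:
[[5, 0], [0, 3]]
Result: (-1 × 5, -3 × 3) = (-5, -9)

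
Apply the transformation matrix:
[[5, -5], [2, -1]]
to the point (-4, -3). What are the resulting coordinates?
(-5, -5)

Matrix multiplication:
[[5, -5], [2, -1]] × [-4, -3]ᵀ
= [5×-4 + -5×-3, 2×-4 + -1×-3]ᵀ
= [-5.0000, -5.0000]ᵀ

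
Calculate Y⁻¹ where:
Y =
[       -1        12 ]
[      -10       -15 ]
det(Y) = 135
Y⁻¹ =
[     -1/9     -4/45 ]
[     2/27    -1/135 ]

For a 2×2 matrix Y = [[a, b], [c, d]] with det(Y) ≠ 0, Y⁻¹ = (1/det(Y)) * [[d, -b], [-c, a]].
det(Y) = (-1)*(-15) - (12)*(-10) = 15 + 120 = 135.
Y⁻¹ = (1/135) * [[-15, -12], [10, -1]].
Dividing each entry by 135 and reducing:
Y⁻¹ =
[     -1/9     -4/45 ]
[     2/27    -1/135 ]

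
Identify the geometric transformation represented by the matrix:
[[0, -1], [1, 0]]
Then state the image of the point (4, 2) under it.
rotation by 90° counterclockwise; image of (4, 2) is (-2, 4)

This matches the form [[cos θ, -sin θ], [sin θ, cos θ]] of a rotation matrix; reading off cos θ and sin θ gives the angle.
The matrix [[0, -1], [1, 0]] represents: rotation by 90° counterclockwise.
Applying it to (4, 2): [0·4 + -1·2, 1·4 + 0·2] = (-2, 4).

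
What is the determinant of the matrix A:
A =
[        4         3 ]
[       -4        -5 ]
det(A) = -8

For a 2×2 matrix [[a, b], [c, d]], det = a*d - b*c.
det(A) = (4)*(-5) - (3)*(-4) = -20 + 12 = -8.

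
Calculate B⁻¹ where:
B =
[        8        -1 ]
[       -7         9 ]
det(B) = 65
B⁻¹ =
[     9/65      1/65 ]
[     7/65      8/65 ]

For a 2×2 matrix B = [[a, b], [c, d]] with det(B) ≠ 0, B⁻¹ = (1/det(B)) * [[d, -b], [-c, a]].
det(B) = (8)*(9) - (-1)*(-7) = 72 - 7 = 65.
B⁻¹ = (1/65) * [[9, 1], [7, 8]].
Dividing each entry by 65 and reducing:
B⁻¹ =
[     9/65      1/65 ]
[     7/65      8/65 ]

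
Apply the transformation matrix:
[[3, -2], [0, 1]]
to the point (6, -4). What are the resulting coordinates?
(26, -4)

Matrix multiplication:
[[3, -2], [0, 1]] × [6, -4]ᵀ
= [3×6 + -2×-4, 0×6 + 1×-4]ᵀ
= [26.0000, -4.0000]ᵀ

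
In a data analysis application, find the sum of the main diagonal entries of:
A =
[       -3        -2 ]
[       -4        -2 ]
tr(A) = -3 - 2 = -5

The trace of a square matrix is the sum of its diagonal entries.
Diagonal entries of A: A[0][0] = -3, A[1][1] = -2.
tr(A) = -3 - 2 = -5.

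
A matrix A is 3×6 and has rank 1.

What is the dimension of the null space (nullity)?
5

The rank-nullity theorem for an m×n matrix states:
rank(A) + nullity(A) = n (the number of columns).
Here n = 6 and rank(A) = 1, so nullity(A) = 6 - 1 = 5.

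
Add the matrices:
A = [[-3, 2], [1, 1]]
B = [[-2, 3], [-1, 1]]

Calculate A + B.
[[-5, 5], [0, 2]]

Add corresponding elements:
(-3)+(-2)=-5
(2)+(3)=5
(1)+(-1)=0
(1)+(1)=2
A + B = [[-5, 5], [0, 2]]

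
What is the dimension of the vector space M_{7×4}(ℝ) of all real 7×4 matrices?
Dimension = 28

A real 7×4 matrix is determined by its 7·4 = 28 independent entries.
A standard basis is {E_ij : 1 ≤ i ≤ 7, 1 ≤ j ≤ 4}, where E_ij has a 1 in position (i, j) and 0 elsewhere — there are 28 such matrices, and they are linearly independent and span M_{7×4}(ℝ).
Therefore dim(M_{7×4}(ℝ)) = 28.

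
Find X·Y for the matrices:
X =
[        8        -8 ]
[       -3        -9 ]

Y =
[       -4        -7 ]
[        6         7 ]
XY =
[      -80      -112 ]
[      -42       -42 ]

Matrix multiplication: (XY)[i][j] = sum over k of X[i][k] * Y[k][j].
  (XY)[0][0] = (8)*(-4) + (-8)*(6) = -80
  (XY)[0][1] = (8)*(-7) + (-8)*(7) = -112
  (XY)[1][0] = (-3)*(-4) + (-9)*(6) = -42
  (XY)[1][1] = (-3)*(-7) + (-9)*(7) = -42
XY =
[      -80      -112 ]
[      -42       -42 ]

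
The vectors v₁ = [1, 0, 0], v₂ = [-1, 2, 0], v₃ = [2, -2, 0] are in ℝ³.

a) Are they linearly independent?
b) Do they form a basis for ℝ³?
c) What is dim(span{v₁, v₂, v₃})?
Not independent, not a basis, dim(span) = 2

Check whether v₃ can be written as a linear combination of v₁ and v₂.
v₃ = (1)·v₁ + (-1)·v₂ = [2, -2, 0], so the three vectors are linearly dependent.
Thus they do not form a basis for ℝ³, and dim(span{v₁, v₂, v₃}) = 2 (spanned by v₁ and v₂).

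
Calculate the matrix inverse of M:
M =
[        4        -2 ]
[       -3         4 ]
det(M) = 10
M⁻¹ =
[      2/5       1/5 ]
[     3/10       2/5 ]

For a 2×2 matrix M = [[a, b], [c, d]] with det(M) ≠ 0, M⁻¹ = (1/det(M)) * [[d, -b], [-c, a]].
det(M) = (4)*(4) - (-2)*(-3) = 16 - 6 = 10.
M⁻¹ = (1/10) * [[4, 2], [3, 4]].
Dividing each entry by 10 and reducing:
M⁻¹ =
[      2/5       1/5 ]
[     3/10       2/5 ]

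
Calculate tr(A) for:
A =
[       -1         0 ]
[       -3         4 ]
tr(A) = -1 + 4 = 3

The trace of a square matrix is the sum of its diagonal entries.
Diagonal entries of A: A[0][0] = -1, A[1][1] = 4.
tr(A) = -1 + 4 = 3.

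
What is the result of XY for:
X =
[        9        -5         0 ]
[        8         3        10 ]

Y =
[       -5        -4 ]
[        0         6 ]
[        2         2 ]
XY =
[      -45       -66 ]
[      -20         6 ]

Matrix multiplication: (XY)[i][j] = sum over k of X[i][k] * Y[k][j].
  (XY)[0][0] = (9)*(-5) + (-5)*(0) + (0)*(2) = -45
  (XY)[0][1] = (9)*(-4) + (-5)*(6) + (0)*(2) = -66
  (XY)[1][0] = (8)*(-5) + (3)*(0) + (10)*(2) = -20
  (XY)[1][1] = (8)*(-4) + (3)*(6) + (10)*(2) = 6
XY =
[      -45       -66 ]
[      -20         6 ]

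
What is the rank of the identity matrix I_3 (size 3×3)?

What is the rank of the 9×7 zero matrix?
rank(I_3) = 3, rank(0) = 0

The identity I_3 has 3 columns that are the standard basis vectors e_1, …, e_3. These are linearly independent, so all 3 columns are pivots and rank(I_3) = 3.
The 9×7 zero matrix has every entry zero, so every row is the zero row and there are no pivots; rank(0) = 0.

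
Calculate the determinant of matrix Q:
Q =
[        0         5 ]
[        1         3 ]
det(Q) = -5

For a 2×2 matrix [[a, b], [c, d]], det = a*d - b*c.
det(Q) = (0)*(3) - (5)*(1) = 0 - 5 = -5.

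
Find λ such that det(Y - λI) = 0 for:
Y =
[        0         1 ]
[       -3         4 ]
λ = 1, 3

Solve det(Y - λI) = 0. For a 2×2 matrix the characteristic equation is λ² - (trace)λ + det = 0.
trace(Y) = a + d = 0 + 4 = 4.
det(Y) = a*d - b*c = (0)*(4) - (1)*(-3) = 0 + 3 = 3.
Characteristic equation: λ² - (4)λ + (3) = 0.
Discriminant = (4)² - 4*(3) = 16 - 12 = 4.
λ = (4 ± √4) / 2 = (4 ± 2) / 2 = 1, 3.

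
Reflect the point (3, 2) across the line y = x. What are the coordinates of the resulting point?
(2, 3)

Reflection across line y = x: (3, 2) → (2, 3)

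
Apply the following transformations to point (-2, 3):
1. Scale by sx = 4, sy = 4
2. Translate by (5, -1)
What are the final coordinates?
(-3, 11)

Step 1: Scale (-2, 3) by (sx, sy) = (4, 4) → (-8, 12)
Step 2: Translate by (5, -1) → (-3, 11)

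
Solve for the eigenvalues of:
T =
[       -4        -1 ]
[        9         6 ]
λ = -3, 5

Solve det(T - λI) = 0. For a 2×2 matrix the characteristic equation is λ² - (trace)λ + det = 0.
trace(T) = a + d = -4 + 6 = 2.
det(T) = a*d - b*c = (-4)*(6) - (-1)*(9) = -24 + 9 = -15.
Characteristic equation: λ² - (2)λ + (-15) = 0.
Discriminant = (2)² - 4*(-15) = 4 + 60 = 64.
λ = (2 ± √64) / 2 = (2 ± 8) / 2 = -3, 5.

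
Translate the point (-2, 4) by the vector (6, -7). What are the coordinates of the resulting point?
(4, -3)

Translation by (6, -7):
x' = -2 + 6 = 4
y' = 4 + -7 = -3
Homogeneous matrix: [[1, 0, 6], [0, 1, -7], [0, 0, 1]]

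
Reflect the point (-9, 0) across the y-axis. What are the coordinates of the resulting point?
(9, 0)

Reflection across y-axis: (-9, 0) → (9, 0)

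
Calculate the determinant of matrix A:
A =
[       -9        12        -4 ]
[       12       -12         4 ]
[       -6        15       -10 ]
det(A) = 180

Expand along row 0 (cofactor expansion): det(A) = a*(e*i - f*h) - b*(d*i - f*g) + c*(d*h - e*g), where the 3×3 is [[a, b, c], [d, e, f], [g, h, i]].
Minor M_00 = (-12)*(-10) - (4)*(15) = 120 - 60 = 60.
Minor M_01 = (12)*(-10) - (4)*(-6) = -120 + 24 = -96.
Minor M_02 = (12)*(15) - (-12)*(-6) = 180 - 72 = 108.
det(A) = (-9)*(60) - (12)*(-96) + (-4)*(108) = -540 + 1152 - 432 = 180.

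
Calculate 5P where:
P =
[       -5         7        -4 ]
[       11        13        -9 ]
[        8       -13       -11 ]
5P =
[      -25        35       -20 ]
[       55        65       -45 ]
[       40       -65       -55 ]

Scalar multiplication is elementwise: (5P)[i][j] = 5 * P[i][j].
  (5P)[0][0] = 5 * (-5) = -25
  (5P)[0][1] = 5 * (7) = 35
  (5P)[0][2] = 5 * (-4) = -20
  (5P)[1][0] = 5 * (11) = 55
  (5P)[1][1] = 5 * (13) = 65
  (5P)[1][2] = 5 * (-9) = -45
  (5P)[2][0] = 5 * (8) = 40
  (5P)[2][1] = 5 * (-13) = -65
  (5P)[2][2] = 5 * (-11) = -55
5P =
[      -25        35       -20 ]
[       55        65       -45 ]
[       40       -65       -55 ]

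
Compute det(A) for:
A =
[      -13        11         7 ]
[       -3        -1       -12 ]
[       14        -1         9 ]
det(A) = -1159

Expand along row 0 (cofactor expansion): det(A) = a*(e*i - f*h) - b*(d*i - f*g) + c*(d*h - e*g), where the 3×3 is [[a, b, c], [d, e, f], [g, h, i]].
Minor M_00 = (-1)*(9) - (-12)*(-1) = -9 - 12 = -21.
Minor M_01 = (-3)*(9) - (-12)*(14) = -27 + 168 = 141.
Minor M_02 = (-3)*(-1) - (-1)*(14) = 3 + 14 = 17.
det(A) = (-13)*(-21) - (11)*(141) + (7)*(17) = 273 - 1551 + 119 = -1159.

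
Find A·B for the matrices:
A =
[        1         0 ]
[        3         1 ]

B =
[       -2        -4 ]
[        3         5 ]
AB =
[       -2        -4 ]
[       -3        -7 ]

Matrix multiplication: (AB)[i][j] = sum over k of A[i][k] * B[k][j].
  (AB)[0][0] = (1)*(-2) + (0)*(3) = -2
  (AB)[0][1] = (1)*(-4) + (0)*(5) = -4
  (AB)[1][0] = (3)*(-2) + (1)*(3) = -3
  (AB)[1][1] = (3)*(-4) + (1)*(5) = -7
AB =
[       -2        -4 ]
[       -3        -7 ]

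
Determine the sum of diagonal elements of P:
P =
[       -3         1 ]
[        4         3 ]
tr(P) = -3 + 3 = 0

The trace of a square matrix is the sum of its diagonal entries.
Diagonal entries of P: P[0][0] = -3, P[1][1] = 3.
tr(P) = -3 + 3 = 0.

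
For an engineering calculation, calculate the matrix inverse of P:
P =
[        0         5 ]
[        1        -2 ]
det(P) = -5
P⁻¹ =
[      2/5         1 ]
[      1/5         0 ]

For a 2×2 matrix P = [[a, b], [c, d]] with det(P) ≠ 0, P⁻¹ = (1/det(P)) * [[d, -b], [-c, a]].
det(P) = (0)*(-2) - (5)*(1) = 0 - 5 = -5.
P⁻¹ = (1/-5) * [[-2, -5], [-1, 0]].
Dividing each entry by -5 and reducing:
P⁻¹ =
[      2/5         1 ]
[      1/5         0 ]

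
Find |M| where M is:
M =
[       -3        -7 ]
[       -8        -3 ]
det(M) = -47

For a 2×2 matrix [[a, b], [c, d]], det = a*d - b*c.
det(M) = (-3)*(-3) - (-7)*(-8) = 9 - 56 = -47.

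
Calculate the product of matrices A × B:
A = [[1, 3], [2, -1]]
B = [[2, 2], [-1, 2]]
[[-1, 8], [5, 2]]

Matrix multiplication:
C[0][0] = 1×2 + 3×-1 = -1
C[0][1] = 1×2 + 3×2 = 8
C[1][0] = 2×2 + -1×-1 = 5
C[1][1] = 2×2 + -1×2 = 2
Result: [[-1, 8], [5, 2]]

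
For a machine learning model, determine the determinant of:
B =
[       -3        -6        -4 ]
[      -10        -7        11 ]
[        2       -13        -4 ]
det(B) = -981

Expand along row 0 (cofactor expansion): det(B) = a*(e*i - f*h) - b*(d*i - f*g) + c*(d*h - e*g), where the 3×3 is [[a, b, c], [d, e, f], [g, h, i]].
Minor M_00 = (-7)*(-4) - (11)*(-13) = 28 + 143 = 171.
Minor M_01 = (-10)*(-4) - (11)*(2) = 40 - 22 = 18.
Minor M_02 = (-10)*(-13) - (-7)*(2) = 130 + 14 = 144.
det(B) = (-3)*(171) - (-6)*(18) + (-4)*(144) = -513 + 108 - 576 = -981.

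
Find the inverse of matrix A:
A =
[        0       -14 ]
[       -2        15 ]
det(A) = -28
A⁻¹ =
[   -15/28      -1/2 ]
[    -1/14         0 ]

For a 2×2 matrix A = [[a, b], [c, d]] with det(A) ≠ 0, A⁻¹ = (1/det(A)) * [[d, -b], [-c, a]].
det(A) = (0)*(15) - (-14)*(-2) = 0 - 28 = -28.
A⁻¹ = (1/-28) * [[15, 14], [2, 0]].
Dividing each entry by -28 and reducing:
A⁻¹ =
[   -15/28      -1/2 ]
[    -1/14         0 ]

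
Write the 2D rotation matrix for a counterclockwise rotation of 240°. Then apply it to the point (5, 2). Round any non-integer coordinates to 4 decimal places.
R = [[-1/2, √3/2], [-√3/2, -1/2]]; R·(5, 2) = (-0.7679, -5.3301)

Rotation matrix formula: R(θ) = [[cos θ, -sin θ], [sin θ, cos θ]]
For θ = 240°:
cos(240°) = -1/2
sin(240°) = -√3/2
R = [[-1/2, √3/2], [-√3/2, -1/2]]
Apply to (5, 2): [-1/2·5 + (√3/2)·2, -√3/2·5 + -1/2·2] = (-0.7679, -5.3301)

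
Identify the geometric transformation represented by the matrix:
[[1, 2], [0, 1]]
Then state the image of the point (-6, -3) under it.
horizontal shear with factor 2; image of (-6, -3) is (-12, -3)

The matrix [[1, k], [0, 1]] sends (x, y) to (x + 2y, y), leaving the y-coordinate fixed: a horizontal shear.
The matrix [[1, 2], [0, 1]] represents: horizontal shear with factor 2.
Applying it to (-6, -3): [1·-6 + 2·-3, 0·-6 + 1·-3] = (-12, -3).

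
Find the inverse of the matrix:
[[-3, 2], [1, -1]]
[[-1, -2], [-1, -3]]

For [[a,b],[c,d]], inverse = (1/det)·[[d,-b],[-c,a]]
det = -3·-1 - 2·1 = 1
Inverse = (1/1)·[[-1, -2], [-1, -3]]
        = [[-1, -2], [-1, -3]]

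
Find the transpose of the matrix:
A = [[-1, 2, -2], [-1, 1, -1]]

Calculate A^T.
[[-1, -1], [2, 1], [-2, -1]]

The transpose sends entry (i,j) to (j,i); rows become columns.
Row 0 of A: [-1, 2, -2] -> column 0 of A^T.
Row 1 of A: [-1, 1, -1] -> column 1 of A^T.
A^T = [[-1, -1], [2, 1], [-2, -1]]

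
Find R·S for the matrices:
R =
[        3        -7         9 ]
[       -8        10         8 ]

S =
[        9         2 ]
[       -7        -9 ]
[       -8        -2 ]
RS =
[        4        51 ]
[     -206      -122 ]

Matrix multiplication: (RS)[i][j] = sum over k of R[i][k] * S[k][j].
  (RS)[0][0] = (3)*(9) + (-7)*(-7) + (9)*(-8) = 4
  (RS)[0][1] = (3)*(2) + (-7)*(-9) + (9)*(-2) = 51
  (RS)[1][0] = (-8)*(9) + (10)*(-7) + (8)*(-8) = -206
  (RS)[1][1] = (-8)*(2) + (10)*(-9) + (8)*(-2) = -122
RS =
[        4        51 ]
[     -206      -122 ]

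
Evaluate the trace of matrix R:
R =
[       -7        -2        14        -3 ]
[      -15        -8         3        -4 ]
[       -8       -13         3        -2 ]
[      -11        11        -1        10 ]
tr(R) = -7 - 8 + 3 + 10 = -2

The trace of a square matrix is the sum of its diagonal entries.
Diagonal entries of R: R[0][0] = -7, R[1][1] = -8, R[2][2] = 3, R[3][3] = 10.
tr(R) = -7 - 8 + 3 + 10 = -2.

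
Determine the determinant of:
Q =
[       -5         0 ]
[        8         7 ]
det(Q) = -35

For a 2×2 matrix [[a, b], [c, d]], det = a*d - b*c.
det(Q) = (-5)*(7) - (0)*(8) = -35 - 0 = -35.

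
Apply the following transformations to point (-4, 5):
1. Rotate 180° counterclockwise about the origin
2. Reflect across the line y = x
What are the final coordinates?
(-5, 4)

Step 1: Rotate 180° → (4, -5)
Step 2: Reflect across the line y = x → (-5, 4)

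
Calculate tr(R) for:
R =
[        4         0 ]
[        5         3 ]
tr(R) = 4 + 3 = 7

The trace of a square matrix is the sum of its diagonal entries.
Diagonal entries of R: R[0][0] = 4, R[1][1] = 3.
tr(R) = 4 + 3 = 7.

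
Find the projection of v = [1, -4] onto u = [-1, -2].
[-7/5, -14/5]

The projection of v onto u is proj_u(v) = ((v·u) / (u·u)) · u.
v·u = (1)*(-1) + (-4)*(-2) = 7.
u·u = (-1)*(-1) + (-2)*(-2) = 5.
coefficient = 7 / 5 = 7/5.
proj_u(v) = 7/5 · [-1, -2] = [-7/5, -14/5].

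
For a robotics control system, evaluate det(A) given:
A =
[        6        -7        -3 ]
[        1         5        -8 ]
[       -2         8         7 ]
det(A) = 477

Expand along row 0 (cofactor expansion): det(A) = a*(e*i - f*h) - b*(d*i - f*g) + c*(d*h - e*g), where the 3×3 is [[a, b, c], [d, e, f], [g, h, i]].
Minor M_00 = (5)*(7) - (-8)*(8) = 35 + 64 = 99.
Minor M_01 = (1)*(7) - (-8)*(-2) = 7 - 16 = -9.
Minor M_02 = (1)*(8) - (5)*(-2) = 8 + 10 = 18.
det(A) = (6)*(99) - (-7)*(-9) + (-3)*(18) = 594 - 63 - 54 = 477.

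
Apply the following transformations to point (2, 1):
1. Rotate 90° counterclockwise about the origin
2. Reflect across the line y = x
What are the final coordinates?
(2, -1)

Step 1: Rotate 90° → (-1, 2)
Step 2: Reflect across the line y = x → (2, -1)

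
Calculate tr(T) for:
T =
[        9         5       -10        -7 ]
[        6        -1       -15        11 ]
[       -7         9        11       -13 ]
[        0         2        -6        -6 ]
tr(T) = 9 - 1 + 11 - 6 = 13

The trace of a square matrix is the sum of its diagonal entries.
Diagonal entries of T: T[0][0] = 9, T[1][1] = -1, T[2][2] = 11, T[3][3] = -6.
tr(T) = 9 - 1 + 11 - 6 = 13.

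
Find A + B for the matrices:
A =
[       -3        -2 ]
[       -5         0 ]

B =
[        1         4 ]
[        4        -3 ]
A + B =
[       -2         2 ]
[       -1        -3 ]

Matrix addition is elementwise: (A+B)[i][j] = A[i][j] + B[i][j].
  (A+B)[0][0] = (-3) + (1) = -2
  (A+B)[0][1] = (-2) + (4) = 2
  (A+B)[1][0] = (-5) + (4) = -1
  (A+B)[1][1] = (0) + (-3) = -3
A + B =
[       -2         2 ]
[       -1        -3 ]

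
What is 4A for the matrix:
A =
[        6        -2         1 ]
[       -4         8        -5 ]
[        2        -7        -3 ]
4A =
[       24        -8         4 ]
[      -16        32       -20 ]
[        8       -28       -12 ]

Scalar multiplication is elementwise: (4A)[i][j] = 4 * A[i][j].
  (4A)[0][0] = 4 * (6) = 24
  (4A)[0][1] = 4 * (-2) = -8
  (4A)[0][2] = 4 * (1) = 4
  (4A)[1][0] = 4 * (-4) = -16
  (4A)[1][1] = 4 * (8) = 32
  (4A)[1][2] = 4 * (-5) = -20
  (4A)[2][0] = 4 * (2) = 8
  (4A)[2][1] = 4 * (-7) = -28
  (4A)[2][2] = 4 * (-3) = -12
4A =
[       24        -8         4 ]
[      -16        32       -20 ]
[        8       -28       -12 ]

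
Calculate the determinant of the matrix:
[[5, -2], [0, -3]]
-15

For a 2×2 matrix [[a, b], [c, d]], det = ad - bc
det = (5)(-3) - (-2)(0) = -15 - 0 = -15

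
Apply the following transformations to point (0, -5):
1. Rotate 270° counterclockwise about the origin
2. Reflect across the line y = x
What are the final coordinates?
(0, -5)

Step 1: Rotate 270° → (-5, 0)
Step 2: Reflect across the line y = x → (0, -5)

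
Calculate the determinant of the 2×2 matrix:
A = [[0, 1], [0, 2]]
0

For A = [[a, b], [c, d]], det(A) = a*d - b*c.
det(A) = (0)*(2) - (1)*(0) = 0 - 0 = 0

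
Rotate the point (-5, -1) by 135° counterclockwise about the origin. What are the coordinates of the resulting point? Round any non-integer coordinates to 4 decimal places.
(4.2426, -2.8284)

Rotation matrix R(θ) = [[cos θ, -sin θ], [sin θ, cos θ]]; for θ = 135°:
R = [[-√2/2, -√2/2], [√2/2, -√2/2]]
Result: R × [-5, -1]ᵀ = [-√2/2·-5 + (-√2/2)·-1, √2/2·-5 + (-√2/2)·-1]ᵀ = (4.2426, -2.8284)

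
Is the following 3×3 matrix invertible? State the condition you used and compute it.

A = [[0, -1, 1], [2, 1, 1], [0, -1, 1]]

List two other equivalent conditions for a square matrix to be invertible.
No, not invertible; det(A) = 0 (two rows are equal, so the rows are linearly dependent). Equivalent conditions (failing for this A): rank(A) < 3; Ax = 0 has non-trivial solutions; 0 is an eigenvalue; the columns are linearly dependent.

To check invertibility, compute det(A).
In this matrix, row 0 and the last row are identical, so one row is a scalar multiple of another and the rows are linearly dependent.
A matrix with linearly dependent rows has det = 0 and is not invertible.
Equivalent failed conditions:
- rank(A) < 3.
- Ax = 0 has non-trivial solutions.
- 0 is an eigenvalue.
- The columns are linearly dependent.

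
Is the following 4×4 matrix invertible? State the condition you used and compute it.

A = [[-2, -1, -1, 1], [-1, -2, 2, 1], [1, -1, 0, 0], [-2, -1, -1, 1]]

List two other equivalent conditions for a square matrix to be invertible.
No, not invertible; det(A) = 0 (two rows are equal, so the rows are linearly dependent). Equivalent conditions (failing for this A): rank(A) < 4; Ax = 0 has non-trivial solutions; 0 is an eigenvalue; the columns are linearly dependent.

To check invertibility, compute det(A).
In this matrix, row 0 and the last row are identical, so one row is a scalar multiple of another and the rows are linearly dependent.
A matrix with linearly dependent rows has det = 0 and is not invertible.
Equivalent failed conditions:
- rank(A) < 4.
- Ax = 0 has non-trivial solutions.
- 0 is an eigenvalue.
- The columns are linearly dependent.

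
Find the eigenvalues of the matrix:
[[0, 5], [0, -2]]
λ = -2 and λ = 0

Characteristic equation: det(A - λI) = 0
λ² - (trace)λ + (det) = 0
λ² - (-2)λ + (0) = 0
λ² + 2λ + 0 = 0
Solving: λ = -2, 0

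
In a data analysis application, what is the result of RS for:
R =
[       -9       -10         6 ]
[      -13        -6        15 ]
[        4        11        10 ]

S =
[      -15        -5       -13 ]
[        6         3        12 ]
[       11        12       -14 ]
RS =
[      141        87       -87 ]
[      324       227      -113 ]
[      116       133       -60 ]

Matrix multiplication: (RS)[i][j] = sum over k of R[i][k] * S[k][j].
  (RS)[0][0] = (-9)*(-15) + (-10)*(6) + (6)*(11) = 141
  (RS)[0][1] = (-9)*(-5) + (-10)*(3) + (6)*(12) = 87
  (RS)[0][2] = (-9)*(-13) + (-10)*(12) + (6)*(-14) = -87
  (RS)[1][0] = (-13)*(-15) + (-6)*(6) + (15)*(11) = 324
  (RS)[1][1] = (-13)*(-5) + (-6)*(3) + (15)*(12) = 227
  (RS)[1][2] = (-13)*(-13) + (-6)*(12) + (15)*(-14) = -113
  (RS)[2][0] = (4)*(-15) + (11)*(6) + (10)*(11) = 116
  (RS)[2][1] = (4)*(-5) + (11)*(3) + (10)*(12) = 133
  (RS)[2][2] = (4)*(-13) + (11)*(12) + (10)*(-14) = -60
RS =
[      141        87       -87 ]
[      324       227      -113 ]
[      116       133       -60 ]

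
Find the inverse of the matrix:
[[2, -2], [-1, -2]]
[[1/3, -1/3], [-1/6, -1/3]]

For [[a,b],[c,d]], inverse = (1/det)·[[d,-b],[-c,a]]
det = 2·-2 - -2·-1 = -6
Inverse = (1/-6)·[[-2, 2], [1, 2]]
        = [[1/3, -1/3], [-1/6, -1/3]]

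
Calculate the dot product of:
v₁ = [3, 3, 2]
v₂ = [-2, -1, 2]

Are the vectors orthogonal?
-5, No

The dot product is the sum of products of corresponding components.
v₁·v₂ = (3)*(-2) + (3)*(-1) + (2)*(2) = -6 - 3 + 4 = -5.
Two vectors are orthogonal iff their dot product is 0; here the dot product is -5, so the vectors are not orthogonal.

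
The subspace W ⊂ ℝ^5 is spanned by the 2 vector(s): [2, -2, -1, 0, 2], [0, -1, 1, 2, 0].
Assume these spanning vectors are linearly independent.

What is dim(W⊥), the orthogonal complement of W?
dim(W⊥) = 3

For any subspace W of ℝ^n, dim(W) + dim(W⊥) = n (the whole-space dimension).
Here the given 2 vectors are linearly independent, so dim(W) = 2.
Thus dim(W⊥) = n - dim(W) = 5 - 2 = 3.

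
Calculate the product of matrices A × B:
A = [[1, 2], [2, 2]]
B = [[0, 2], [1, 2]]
[[2, 6], [2, 8]]

Matrix multiplication:
C[0][0] = 1×0 + 2×1 = 2
C[0][1] = 1×2 + 2×2 = 6
C[1][0] = 2×0 + 2×1 = 2
C[1][1] = 2×2 + 2×2 = 8
Result: [[2, 6], [2, 8]]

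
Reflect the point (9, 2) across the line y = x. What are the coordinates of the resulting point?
(2, 9)

Reflection across line y = x: (9, 2) → (2, 9)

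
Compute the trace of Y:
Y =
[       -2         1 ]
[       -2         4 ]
tr(Y) = -2 + 4 = 2

The trace of a square matrix is the sum of its diagonal entries.
Diagonal entries of Y: Y[0][0] = -2, Y[1][1] = 4.
tr(Y) = -2 + 4 = 2.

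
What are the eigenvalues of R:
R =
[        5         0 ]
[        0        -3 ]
λ = -3, 5

Solve det(R - λI) = 0. For a 2×2 matrix the characteristic equation is λ² - (trace)λ + det = 0.
trace(R) = a + d = 5 - 3 = 2.
det(R) = a*d - b*c = (5)*(-3) - (0)*(0) = -15 - 0 = -15.
Characteristic equation: λ² - (2)λ + (-15) = 0.
Discriminant = (2)² - 4*(-15) = 4 + 60 = 64.
λ = (2 ± √64) / 2 = (2 ± 8) / 2 = -3, 5.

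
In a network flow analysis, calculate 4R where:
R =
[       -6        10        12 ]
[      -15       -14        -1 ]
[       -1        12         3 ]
4R =
[      -24        40        48 ]
[      -60       -56        -4 ]
[       -4        48        12 ]

Scalar multiplication is elementwise: (4R)[i][j] = 4 * R[i][j].
  (4R)[0][0] = 4 * (-6) = -24
  (4R)[0][1] = 4 * (10) = 40
  (4R)[0][2] = 4 * (12) = 48
  (4R)[1][0] = 4 * (-15) = -60
  (4R)[1][1] = 4 * (-14) = -56
  (4R)[1][2] = 4 * (-1) = -4
  (4R)[2][0] = 4 * (-1) = -4
  (4R)[2][1] = 4 * (12) = 48
  (4R)[2][2] = 4 * (3) = 12
4R =
[      -24        40        48 ]
[      -60       -56        -4 ]
[       -4        48        12 ]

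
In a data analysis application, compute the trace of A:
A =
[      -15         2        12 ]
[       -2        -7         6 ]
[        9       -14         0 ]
tr(A) = -15 - 7 + 0 = -22

The trace of a square matrix is the sum of its diagonal entries.
Diagonal entries of A: A[0][0] = -15, A[1][1] = -7, A[2][2] = 0.
tr(A) = -15 - 7 + 0 = -22.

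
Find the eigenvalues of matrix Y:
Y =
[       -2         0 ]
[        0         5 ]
λ = -2, 5

Solve det(Y - λI) = 0. For a 2×2 matrix the characteristic equation is λ² - (trace)λ + det = 0.
trace(Y) = a + d = -2 + 5 = 3.
det(Y) = a*d - b*c = (-2)*(5) - (0)*(0) = -10 - 0 = -10.
Characteristic equation: λ² - (3)λ + (-10) = 0.
Discriminant = (3)² - 4*(-10) = 9 + 40 = 49.
λ = (3 ± √49) / 2 = (3 ± 7) / 2 = -2, 5.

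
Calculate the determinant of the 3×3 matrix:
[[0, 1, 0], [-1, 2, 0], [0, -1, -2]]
-2

Expansion along first row:
det = 0·det([[2,0],[-1,-2]]) - 1·det([[-1,0],[0,-2]]) + 0·det([[-1,2],[0,-1]])
    = 0·(2·-2 - 0·-1) - 1·(-1·-2 - 0·0) + 0·(-1·-1 - 2·0)
    = 0·-4 - 1·2 + 0·1
    = 0 + -2 + 0 = -2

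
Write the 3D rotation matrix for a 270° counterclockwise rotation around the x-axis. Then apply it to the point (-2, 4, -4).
R = [[1, 0, 0], [0, 0, 1], [0, -1, 0]]; R·(-2, 4, -4) = (-2, -4, -4)

Rotation matrix for 270° around x-axis:
cos(270°) = 0, sin(270°) = -1
R = [[1, 0, 0], [0, 0, 1], [0, -1, 0]]
Apply to (-2, 4, -4): R·[-2, 4, -4]ᵀ = (-2, -4, -4)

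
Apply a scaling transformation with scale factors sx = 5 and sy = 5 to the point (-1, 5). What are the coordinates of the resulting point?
(-5, 25)

Scaling matrix:
[[5, 0], [0, 5]]
Result: (-1 × 5, 5 × 5) = (-5, 25)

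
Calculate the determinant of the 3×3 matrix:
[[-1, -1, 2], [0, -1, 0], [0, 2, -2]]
-2

Expansion along first row:
det = -1·det([[-1,0],[2,-2]]) - -1·det([[0,0],[0,-2]]) + 2·det([[0,-1],[0,2]])
    = -1·(-1·-2 - 0·2) - -1·(0·-2 - 0·0) + 2·(0·2 - -1·0)
    = -1·2 - -1·0 + 2·0
    = -2 + 0 + 0 = -2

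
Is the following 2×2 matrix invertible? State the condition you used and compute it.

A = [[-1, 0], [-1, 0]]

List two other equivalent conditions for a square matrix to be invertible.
No, not invertible; det(A) = 0 (two rows are equal, so the rows are linearly dependent). Equivalent conditions (failing for this A): rank(A) < 2; Ax = 0 has non-trivial solutions; 0 is an eigenvalue; the columns are linearly dependent.

To check invertibility, compute det(A).
In this matrix, row 0 and the last row are identical, so one row is a scalar multiple of another and the rows are linearly dependent.
A matrix with linearly dependent rows has det = 0 and is not invertible.
Equivalent failed conditions:
- rank(A) < 2.
- Ax = 0 has non-trivial solutions.
- 0 is an eigenvalue.
- The columns are linearly dependent.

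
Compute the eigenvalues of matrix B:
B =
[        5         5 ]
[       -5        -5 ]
λ = 0, 0

Solve det(B - λI) = 0. For a 2×2 matrix the characteristic equation is λ² - (trace)λ + det = 0.
trace(B) = a + d = 5 - 5 = 0.
det(B) = a*d - b*c = (5)*(-5) - (5)*(-5) = -25 + 25 = 0.
Characteristic equation: λ² - (0)λ + (0) = 0.
Discriminant = (0)² - 4*(0) = 0 - 0 = 0.
λ = (0 ± √0) / 2 = (0 ± 0) / 2 = 0, 0.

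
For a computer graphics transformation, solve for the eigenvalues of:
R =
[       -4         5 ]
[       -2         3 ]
λ = -2, 1

Solve det(R - λI) = 0. For a 2×2 matrix the characteristic equation is λ² - (trace)λ + det = 0.
trace(R) = a + d = -4 + 3 = -1.
det(R) = a*d - b*c = (-4)*(3) - (5)*(-2) = -12 + 10 = -2.
Characteristic equation: λ² - (-1)λ + (-2) = 0.
Discriminant = (-1)² - 4*(-2) = 1 + 8 = 9.
λ = (-1 ± √9) / 2 = (-1 ± 3) / 2 = -2, 1.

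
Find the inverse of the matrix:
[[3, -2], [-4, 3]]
[[3, 2], [4, 3]]

For [[a,b],[c,d]], inverse = (1/det)·[[d,-b],[-c,a]]
det = 3·3 - -2·-4 = 1
Inverse = (1/1)·[[3, 2], [4, 3]]
        = [[3, 2], [4, 3]]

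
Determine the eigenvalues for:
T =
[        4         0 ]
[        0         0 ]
λ = 0, 4

Solve det(T - λI) = 0. For a 2×2 matrix the characteristic equation is λ² - (trace)λ + det = 0.
trace(T) = a + d = 4 + 0 = 4.
det(T) = a*d - b*c = (4)*(0) - (0)*(0) = 0 - 0 = 0.
Characteristic equation: λ² - (4)λ + (0) = 0.
Discriminant = (4)² - 4*(0) = 16 - 0 = 16.
λ = (4 ± √16) / 2 = (4 ± 4) / 2 = 0, 4.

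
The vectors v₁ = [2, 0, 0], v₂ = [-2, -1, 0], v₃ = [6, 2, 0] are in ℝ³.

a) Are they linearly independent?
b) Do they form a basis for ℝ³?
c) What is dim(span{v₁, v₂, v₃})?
Not independent, not a basis, dim(span) = 2

Check whether v₃ can be written as a linear combination of v₁ and v₂.
v₃ = (1)·v₁ + (-2)·v₂ = [6, 2, 0], so the three vectors are linearly dependent.
Thus they do not form a basis for ℝ³, and dim(span{v₁, v₂, v₃}) = 2 (spanned by v₁ and v₂).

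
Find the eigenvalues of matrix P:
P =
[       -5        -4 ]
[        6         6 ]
λ = -2, 3

Solve det(P - λI) = 0. For a 2×2 matrix the characteristic equation is λ² - (trace)λ + det = 0.
trace(P) = a + d = -5 + 6 = 1.
det(P) = a*d - b*c = (-5)*(6) - (-4)*(6) = -30 + 24 = -6.
Characteristic equation: λ² - (1)λ + (-6) = 0.
Discriminant = (1)² - 4*(-6) = 1 + 24 = 25.
λ = (1 ± √25) / 2 = (1 ± 5) / 2 = -2, 3.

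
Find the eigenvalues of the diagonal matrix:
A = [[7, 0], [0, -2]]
λ₁ = 7, λ₂ = -2

The characteristic polynomial of A is det(A - λI) = (7 - λ)(-2 - λ) = 0.
The roots are λ = 7 and λ = -2, so the eigenvalues are the diagonal entries.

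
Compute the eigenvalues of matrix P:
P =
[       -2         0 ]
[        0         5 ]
λ = -2, 5

Solve det(P - λI) = 0. For a 2×2 matrix the characteristic equation is λ² - (trace)λ + det = 0.
trace(P) = a + d = -2 + 5 = 3.
det(P) = a*d - b*c = (-2)*(5) - (0)*(0) = -10 - 0 = -10.
Characteristic equation: λ² - (3)λ + (-10) = 0.
Discriminant = (3)² - 4*(-10) = 9 + 40 = 49.
λ = (3 ± √49) / 2 = (3 ± 7) / 2 = -2, 5.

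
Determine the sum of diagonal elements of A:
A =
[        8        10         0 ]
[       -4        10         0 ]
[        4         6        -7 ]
tr(A) = 8 + 10 - 7 = 11

The trace of a square matrix is the sum of its diagonal entries.
Diagonal entries of A: A[0][0] = 8, A[1][1] = 10, A[2][2] = -7.
tr(A) = 8 + 10 - 7 = 11.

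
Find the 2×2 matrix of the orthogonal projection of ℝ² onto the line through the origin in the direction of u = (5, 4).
[[25/41, 20/41], [20/41, 16/41]]

The orthogonal projection onto the line spanned by a nonzero vector u = (a, b) has matrix P = (u uᵀ) / (uᵀ u) = (1/(a² + b²)) · [[a², ab], [ab, b²]].
Here u = (5, 4), so a² + b² = 25 + 16 = 41.
P = (1/41) · [[25, 20], [20, 16]] = [[25/41, 20/41], [20/41, 16/41]].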